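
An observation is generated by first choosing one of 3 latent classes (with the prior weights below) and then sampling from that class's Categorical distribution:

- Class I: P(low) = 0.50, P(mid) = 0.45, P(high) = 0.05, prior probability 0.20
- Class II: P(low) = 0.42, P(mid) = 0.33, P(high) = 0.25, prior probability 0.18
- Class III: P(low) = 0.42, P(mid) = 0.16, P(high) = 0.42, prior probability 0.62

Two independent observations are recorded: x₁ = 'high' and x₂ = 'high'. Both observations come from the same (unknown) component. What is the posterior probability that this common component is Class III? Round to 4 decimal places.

0.9030

By Bayes' theorem, P(k | x) = π_k f_k(x) / Σ_j π_j f_j(x).
Since both observations come from the same component, the likelihood for component k is f_k(x₁)·f_k(x₂).
  f_I = [0.05] × [0.05] = 0.0025
  f_II = [0.25] × [0.25] = 0.0625
  f_III = [0.42] × [0.42] = 0.1764
Unnormalised posteriors:
  π_I·f_I = 0.20 × 0.0025 = 0.0005
  π_II·f_II = 0.18 × 0.0625 = 0.01125
  π_III·f_III = 0.62 × 0.1764 = 0.109368
Marginal: 0.0005 + 0.01125 + 0.109368 = 0.121118
Responsibility of Class III: 0.109368 / 0.121118 ≈ 0.9030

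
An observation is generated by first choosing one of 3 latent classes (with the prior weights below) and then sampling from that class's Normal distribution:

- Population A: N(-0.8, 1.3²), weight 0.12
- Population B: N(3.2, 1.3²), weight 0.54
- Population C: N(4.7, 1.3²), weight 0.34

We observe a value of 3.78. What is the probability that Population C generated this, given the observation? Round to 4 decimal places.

Apply Bayes' rule: the posterior for each component is proportional to its prior times its likelihood at x.
Normal densities:
  p_A = (1/(1.3·√(2π)))·exp(−(3.78−-0.8)²/(2·1.3²)) = 0.306879·exp(-6.20604) = 0.000619041
  p_B = (1/(1.3·√(2π)))·exp(−(3.78−3.2)²/(2·1.3²)) = 0.306879·exp(-0.09953) = 0.277807
  p_C = (1/(1.3·√(2π)))·exp(−(3.78−4.7)²/(2·1.3²)) = 0.306879·exp(-0.25041) = 0.238898
Weight by the priors:
  π_A·p_A = 0.12 × 0.000619041 = 7.4285e-05
  π_B·p_B = 0.54 × 0.277807 = 0.150016
  π_C·p_C = 0.34 × 0.238898 = 0.0812254
Denominator: 7.4285e-05 + 0.150016 + 0.0812254 = 0.231315
P(Population C | the observation) ≈ 0.3511

0.3511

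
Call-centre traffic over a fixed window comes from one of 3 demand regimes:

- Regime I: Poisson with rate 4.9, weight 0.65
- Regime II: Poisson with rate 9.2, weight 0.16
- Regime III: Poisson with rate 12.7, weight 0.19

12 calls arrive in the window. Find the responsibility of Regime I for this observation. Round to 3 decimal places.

Apply Bayes' rule: the posterior for each component is proportional to its prior times its likelihood at x.
Component likelihoods at x = 12 calls:
  f_I = 0.00297833
  f_II = 0.0775546
  f_III = 0.112142
Unnormalised posteriors:
  w_I·f_I = 0.65 × 0.00297833 = 0.00193592
  w_II·f_II = 0.16 × 0.0775546 = 0.0124087
  w_III·f_III = 0.19 × 0.112142 = 0.021307
Denominator: 0.00193592 + 0.0124087 + 0.021307 = 0.0356516
So the posterior for Regime I is 0.00193592 / 0.0356516 ≈ 0.054.

0.054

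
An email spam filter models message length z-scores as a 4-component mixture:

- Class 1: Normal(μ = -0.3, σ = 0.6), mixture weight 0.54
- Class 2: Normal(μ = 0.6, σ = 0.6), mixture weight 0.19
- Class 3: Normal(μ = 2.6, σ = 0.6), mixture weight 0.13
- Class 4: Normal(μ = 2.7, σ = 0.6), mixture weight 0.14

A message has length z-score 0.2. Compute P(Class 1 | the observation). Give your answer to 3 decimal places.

0.715

P(component k | x) = w_k·f_k(x) / marginal(x), where marginal(x) = Σ_j w_j·f_j(x).
Evaluate each component's likelihood at the observed value:
  p_1 = (1/(0.6·√(2π)))·exp(−(0.2−-0.3)²/(2·0.6²)) = 0.664904·exp(-0.34722) = 0.469853
  p_2 = (1/(0.6·√(2π)))·exp(−(0.2−0.6)²/(2·0.6²)) = 0.664904·exp(-0.22222) = 0.532413
  p_3 = (1/(0.6·√(2π)))·exp(−(0.2−2.6)²/(2·0.6²)) = 0.664904·exp(-8.00000) = 0.00022305
  p_4 = (1/(0.6·√(2π)))·exp(−(0.2−2.7)²/(2·0.6²)) = 0.664904·exp(-8.68056) = 0.000112938
Prior × likelihood for each component:
  w_1·p_1 = 0.54 × 0.469853 = 0.253721
  w_2·p_2 = 0.19 × 0.532413 = 0.101159
  w_3·p_3 = 0.13 × 0.00022305 = 2.89965e-05
  w_4·p_4 = 0.14 × 0.000112938 = 1.58114e-05
Evidence: 0.253721 + 0.101159 + 2.89965e-05 + 1.58114e-05 = 0.354924
P(Class 1 | data) ≈ 0.715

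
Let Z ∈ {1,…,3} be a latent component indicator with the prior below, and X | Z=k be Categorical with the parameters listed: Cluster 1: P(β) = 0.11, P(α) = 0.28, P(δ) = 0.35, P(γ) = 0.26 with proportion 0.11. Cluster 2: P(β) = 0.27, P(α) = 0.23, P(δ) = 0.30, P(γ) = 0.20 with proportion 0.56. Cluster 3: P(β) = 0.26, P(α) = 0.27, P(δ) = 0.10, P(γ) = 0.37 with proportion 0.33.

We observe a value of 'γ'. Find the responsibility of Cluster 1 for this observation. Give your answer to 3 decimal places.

Apply Bayes' rule: the posterior for each component is proportional to its prior times its likelihood at x.
Evaluate each component's likelihood at the observed value:
  L_1 = 0.26
  L_2 = 0.2
  L_3 = 0.37
Unnormalised posteriors:
  w_1·L_1 = 0.11 × 0.26 = 0.0286
  w_2·L_2 = 0.56 × 0.2 = 0.112
  w_3·L_3 = 0.33 × 0.37 = 0.1221
Marginal: 0.0286 + 0.112 + 0.1221 = 0.2627
Responsibility of Cluster 1: 0.0286 / 0.2627 ≈ 0.109

0.109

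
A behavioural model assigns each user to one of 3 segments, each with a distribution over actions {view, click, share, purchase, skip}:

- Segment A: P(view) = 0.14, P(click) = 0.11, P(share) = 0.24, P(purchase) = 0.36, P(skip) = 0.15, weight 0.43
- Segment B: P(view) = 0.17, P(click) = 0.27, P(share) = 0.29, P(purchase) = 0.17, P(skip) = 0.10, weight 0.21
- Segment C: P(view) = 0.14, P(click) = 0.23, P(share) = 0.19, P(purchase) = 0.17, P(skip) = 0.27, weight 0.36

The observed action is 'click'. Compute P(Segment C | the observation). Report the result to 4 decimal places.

P(component k | x) = P(Z=k)·f_k(x) / marginal(x), where marginal(x) = Σ_j P(Z=j)·f_j(x).
Evaluate each component's likelihood at the observed value:
  f_A = 0.11
  f_B = 0.27
  f_C = 0.23
Unnormalised posteriors:
  P(Z=A)·f_A = 0.43 × 0.11 = 0.0473
  P(Z=B)·f_B = 0.21 × 0.27 = 0.0567
  P(Z=C)·f_C = 0.36 × 0.23 = 0.0828
Marginal: 0.0473 + 0.0567 + 0.0828 = 0.1868
P(Segment C | the observation) ≈ 0.4433

0.4433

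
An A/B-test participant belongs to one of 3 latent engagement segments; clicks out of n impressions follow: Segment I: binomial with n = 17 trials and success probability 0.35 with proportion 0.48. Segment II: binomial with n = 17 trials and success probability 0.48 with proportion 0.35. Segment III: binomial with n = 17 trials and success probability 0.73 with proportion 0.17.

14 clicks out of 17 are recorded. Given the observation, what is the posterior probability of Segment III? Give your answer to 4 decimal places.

P(component k | x) = w_k·f_k(x) / marginal(x), where marginal(x) = Σ_j w_j·f_j(x).
Component likelihoods at x = 14 clicks out of 17:
  p_I = C(17,14)·0.35^14·0.65^3 = 680·4.13955e-07·0.274625 = 7.73039e-05
  p_II = C(17,14)·0.48^14·0.52^3 = 680·3.44649e-05·0.140608 = 0.00329531
  p_III = C(17,14)·0.73^14·0.27^3 = 680·0.0122045·0.019683 = 0.16335
Unnormalised posteriors:
  w_I·p_I = 0.48 × 7.73039e-05 = 3.71059e-05
  w_II·p_II = 0.35 × 0.00329531 = 0.00115336
  w_III·p_III = 0.17 × 0.16335 = 0.0277696
Evidence: 3.71059e-05 + 0.00115336 + 0.0277696 = 0.02896
So the posterior for Segment III is 0.0277696 / 0.02896 ≈ 0.9589.

0.9589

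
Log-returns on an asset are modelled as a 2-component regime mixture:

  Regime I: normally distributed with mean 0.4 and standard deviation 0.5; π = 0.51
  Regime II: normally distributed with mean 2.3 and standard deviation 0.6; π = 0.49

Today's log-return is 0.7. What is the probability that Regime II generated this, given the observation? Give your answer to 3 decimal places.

0.027

Posterior ∝ prior × likelihood, so P(k | x) ∝ π_k f_k(x); normalise over all components.
Evaluate each component's likelihood at the observed value:
  f_I = 0.666449
  f_II = 0.0189933
Prior × likelihood for each component:
  π_I·f_I = 0.51 × 0.666449 = 0.339889
  π_II·f_II = 0.49 × 0.0189933 = 0.00930672
Evidence: 0.339889 + 0.00930672 = 0.349196
Responsibility of Regime II: 0.00930672 / 0.349196 ≈ 0.027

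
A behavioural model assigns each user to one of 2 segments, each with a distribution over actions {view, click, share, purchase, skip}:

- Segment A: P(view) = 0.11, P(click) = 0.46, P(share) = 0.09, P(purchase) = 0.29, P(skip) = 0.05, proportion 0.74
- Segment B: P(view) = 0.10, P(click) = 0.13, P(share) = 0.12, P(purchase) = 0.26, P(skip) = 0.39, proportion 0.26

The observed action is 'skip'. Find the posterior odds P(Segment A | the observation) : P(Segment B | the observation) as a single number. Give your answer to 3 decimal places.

The posterior odds equal the prior odds times the likelihood ratio: (π_i/π_j)·(f_i(x)/f_j(x)).
Categorical probabilities:
  L_A = 0.05
  L_B = 0.39
0.037 / 0.1014 ≈ 0.365

0.365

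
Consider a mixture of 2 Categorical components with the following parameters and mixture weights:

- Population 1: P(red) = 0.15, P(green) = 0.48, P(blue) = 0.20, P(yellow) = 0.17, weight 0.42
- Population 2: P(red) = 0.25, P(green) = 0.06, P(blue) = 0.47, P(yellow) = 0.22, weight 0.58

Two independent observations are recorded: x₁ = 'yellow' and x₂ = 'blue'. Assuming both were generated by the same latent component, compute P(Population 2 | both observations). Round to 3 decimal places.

The responsibility of component k is P(Z=k) f_k(x) divided by Σ_j P(Z=j) f_j(x).
Since both observations come from the same component, the likelihood for component k is f_k(x₁)·f_k(x₂).
  p_1 = [P(yellow | comp) = 0.17] × [0.2] = 0.034
  p_2 = [P(yellow | comp) = 0.22] × [0.47] = 0.1034
Multiply by the mixture weights:
  P(Z=1)·p_1 = 0.42 × 0.034 = 0.01428
  P(Z=2)·p_2 = 0.58 × 0.1034 = 0.059972
Evidence: 0.01428 + 0.059972 = 0.074252
P(Population 2 | x₁, x₂) = 0.059972 / 0.074252 ≈ 0.808

0.808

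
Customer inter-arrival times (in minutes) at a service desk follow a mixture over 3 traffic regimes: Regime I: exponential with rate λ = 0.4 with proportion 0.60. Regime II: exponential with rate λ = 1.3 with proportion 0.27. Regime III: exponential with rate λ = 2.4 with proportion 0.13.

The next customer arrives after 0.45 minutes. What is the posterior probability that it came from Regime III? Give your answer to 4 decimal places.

0.2111

The responsibility of component k is P(Z=k) f_k(x) divided by Σ_j P(Z=j) f_j(x).
Exponential densities:
  L_I = 0.4·e^(−0.4·0.45) = 0.4·e^(−0.1800) = 0.334108
  L_II = 1.3·e^(−1.3·0.45) = 1.3·e^(−0.5850) = 0.724238
  L_III = 2.4·e^(−2.4·0.45) = 2.4·e^(−1.0800) = 0.815029
Prior × likelihood for each component:
  P(Z=I)·L_I = 0.60 × 0.334108 = 0.200465
  P(Z=II)·L_II = 0.27 × 0.724238 = 0.195544
  P(Z=III)·L_III = 0.13 × 0.815029 = 0.105954
Marginal: 0.200465 + 0.195544 + 0.105954 = 0.501963
P(Regime III | the observation) = 0.105954 / 0.501963 ≈ 0.2111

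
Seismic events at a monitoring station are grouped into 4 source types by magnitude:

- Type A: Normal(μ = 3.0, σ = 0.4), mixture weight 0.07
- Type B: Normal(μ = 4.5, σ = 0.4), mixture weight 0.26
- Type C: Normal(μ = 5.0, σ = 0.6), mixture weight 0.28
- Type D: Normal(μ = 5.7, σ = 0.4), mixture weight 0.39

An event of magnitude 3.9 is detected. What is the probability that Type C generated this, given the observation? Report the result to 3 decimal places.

The responsibility of component k is π_k f_k(x) divided by Σ_j π_j f_j(x).
Component likelihoods at x = 3.9:
  p_A = 0.0793491
  p_B = 0.323794
  p_C = 0.123852
  p_D = 3.99594e-05
Multiply by the mixture weights:
  π_A·p_A = 0.07 × 0.0793491 = 0.00555444
  π_B·p_B = 0.26 × 0.323794 = 0.0841864
  π_C·p_C = 0.28 × 0.123852 = 0.0346785
  π_D·p_D = 0.39 × 3.99594e-05 = 1.55841e-05
Denominator: 0.00555444 + 0.0841864 + 0.0346785 + 1.55841e-05 = 0.124435
Responsibility of Type C: 0.0346785 / 0.124435 ≈ 0.279

0.279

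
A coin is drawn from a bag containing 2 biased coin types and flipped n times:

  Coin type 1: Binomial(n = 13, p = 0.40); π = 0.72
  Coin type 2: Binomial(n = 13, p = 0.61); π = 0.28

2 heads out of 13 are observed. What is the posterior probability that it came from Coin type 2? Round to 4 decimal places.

0.0079

By Bayes' theorem, P(k | x) = P(Z=k) f_k(x) / Σ_j P(Z=j) f_j(x).
Evaluate each component's likelihood at the observed value:
  f_1 = C(13,2)·0.40^2·0.60^11 = 78·0.16·0.00362797 = 0.0452771
  f_2 = C(13,2)·0.61^2·0.39^11 = 78·0.3721·3.17476e-05 = 0.000921436
Weight by the priors:
  P(Z=1)·f_1 = 0.72 × 0.0452771 = 0.0325995
  P(Z=2)·f_2 = 0.28 × 0.000921436 = 0.000258002
Sum: 0.0325995 + 0.000258002 = 0.0328575
So the posterior for Coin type 2 is 0.000258002 / 0.0328575 ≈ 0.0079.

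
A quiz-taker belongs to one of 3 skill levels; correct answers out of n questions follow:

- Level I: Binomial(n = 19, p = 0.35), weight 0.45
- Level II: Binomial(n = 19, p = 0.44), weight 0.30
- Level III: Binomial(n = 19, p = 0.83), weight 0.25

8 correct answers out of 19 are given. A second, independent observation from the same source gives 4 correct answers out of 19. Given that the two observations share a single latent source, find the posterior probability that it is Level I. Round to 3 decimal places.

0.823

Posterior ∝ prior × likelihood, so P(k | x) ∝ P(Z=k) f_k(x); normalise over all components.
Since both observations come from the same component, the likelihood for component k is f_k(x₁)·f_k(x₂).
  f_I = [0.148939] × [0.0908566] = 0.0135321
  f_II = [0.180347] × [0.0242669] = 0.00437646
  f_III = [5.8342e-05] × [5.26538e-09] = 3.07193e-13
Prior × likelihood for each component:
  P(Z=I)·f_I = 0.45 × 0.0135321 = 0.00608946
  P(Z=II)·f_II = 0.30 × 0.00437646 = 0.00131294
  P(Z=III)·f_III = 0.25 × 3.07193e-13 = 7.67982e-14
Marginal: 0.00608946 + 0.00131294 + 7.67982e-14 = 0.00740239
P(Level I | x₁,x₂) = 0.00608946 / 0.00740239 ≈ 0.823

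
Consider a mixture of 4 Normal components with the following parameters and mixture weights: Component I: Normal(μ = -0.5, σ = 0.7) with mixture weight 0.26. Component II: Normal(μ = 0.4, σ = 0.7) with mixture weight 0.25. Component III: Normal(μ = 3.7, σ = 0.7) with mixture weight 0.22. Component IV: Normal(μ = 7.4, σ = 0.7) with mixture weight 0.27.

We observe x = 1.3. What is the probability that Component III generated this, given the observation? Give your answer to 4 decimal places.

Apply Bayes' rule: the posterior for each component is proportional to its prior times its likelihood at x.
Component likelihoods at x = 1.3:
  L_I = (1/(0.7·√(2π)))·exp(−(1.3−-0.5)²/(2·0.7²)) = 0.569918·exp(-3.30612) = 0.0208921
  L_II = (1/(0.7·√(2π)))·exp(−(1.3−0.4)²/(2·0.7²)) = 0.569918·exp(-0.82653) = 0.249376
  L_III = (1/(0.7·√(2π)))·exp(−(1.3−3.7)²/(2·0.7²)) = 0.569918·exp(-5.87755) = 0.0015967
  L_IV = (1/(0.7·√(2π)))·exp(−(1.3−7.4)²/(2·0.7²)) = 0.569918·exp(-37.96939) = 1.84466e-17
Weight by the priors:
  π_I·L_I = 0.26 × 0.0208921 = 0.00543194
  π_II·L_II = 0.25 × 0.249376 = 0.062344
  π_III·L_III = 0.22 × 0.0015967 = 0.000351275
  π_IV·L_IV = 0.27 × 1.84466e-17 = 4.98058e-18
Marginal: 0.00543194 + 0.062344 + 0.000351275 + 4.98058e-18 = 0.0681272
P(Component III | 1.3) = 0.000351275 / 0.0681272 ≈ 0.0052

0.0052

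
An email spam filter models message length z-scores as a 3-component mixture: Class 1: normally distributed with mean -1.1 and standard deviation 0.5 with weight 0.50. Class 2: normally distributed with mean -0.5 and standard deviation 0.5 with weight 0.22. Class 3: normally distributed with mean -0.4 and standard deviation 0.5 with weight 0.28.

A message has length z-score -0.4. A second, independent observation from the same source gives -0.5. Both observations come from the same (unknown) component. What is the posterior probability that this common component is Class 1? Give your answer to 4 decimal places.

P(component k | x) = w_k·f_k(x) / marginal(x), where marginal(x) = Σ_j w_j·f_j(x).
Since both observations come from the same component, the likelihood for component k is f_k(x₁)·f_k(x₂).
  f_1 = [0.299455] × [0.388372] = 0.1163
  f_2 = [0.782085] × [0.797885] = 0.624014
  f_3 = [0.797885] × [0.782085] = 0.624014
Unnormalised posteriors:
  w_1·f_1 = 0.50 × 0.1163 = 0.05815
  w_2·f_2 = 0.22 × 0.624014 = 0.137283
  w_3·f_3 = 0.28 × 0.624014 = 0.174724
Marginal: 0.05815 + 0.137283 + 0.174724 = 0.370157
P(Class 1 | x₁, x₂) = 0.05815 / 0.370157 ≈ 0.1571

0.1571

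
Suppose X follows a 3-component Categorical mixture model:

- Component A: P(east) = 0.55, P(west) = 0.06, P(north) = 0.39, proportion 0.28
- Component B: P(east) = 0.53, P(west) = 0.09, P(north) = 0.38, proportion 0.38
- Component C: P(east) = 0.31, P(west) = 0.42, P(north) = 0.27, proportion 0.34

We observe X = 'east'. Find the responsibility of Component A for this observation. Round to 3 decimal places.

0.334

P(component k | x) = π_k·f_k(x) / marginal(x), where marginal(x) = Σ_j π_j·f_j(x).
Evaluate each component's likelihood at the observed value:
  L_A = P(east | comp) = 0.55
  L_B = P(east | comp) = 0.53
  L_C = P(east | comp) = 0.31
Unnormalised posteriors:
  π_A·L_A = 0.28 × 0.55 = 0.154
  π_B·L_B = 0.38 × 0.53 = 0.2014
  π_C·L_C = 0.34 × 0.31 = 0.1054
Sum: 0.154 + 0.2014 + 0.1054 = 0.4608
So the posterior for Component A is 0.154 / 0.4608 ≈ 0.334.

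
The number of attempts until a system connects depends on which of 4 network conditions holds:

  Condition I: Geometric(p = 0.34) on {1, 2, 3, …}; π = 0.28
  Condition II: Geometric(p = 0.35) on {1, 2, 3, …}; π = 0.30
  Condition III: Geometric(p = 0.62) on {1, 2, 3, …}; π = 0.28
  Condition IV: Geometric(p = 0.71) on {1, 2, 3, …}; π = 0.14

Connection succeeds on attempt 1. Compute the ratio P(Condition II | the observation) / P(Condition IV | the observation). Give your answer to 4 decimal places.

Since P(k|x) ∝ P(Z=k) f_k(x), the posterior odds are P(Z=i) f_i(x) / (P(Z=j) f_j(x)).
Component likelihoods at x = 1:
  p_I = 0.34·(1−0.34)^0 = 0.34·1 = 0.34
  p_II = 0.35·(1−0.35)^0 = 0.35·1 = 0.35
  p_III = 0.62·(1−0.62)^0 = 0.62·1 = 0.62
  p_IV = 0.71·(1−0.71)^0 = 0.71·1 = 0.71
Posterior odds = (P(Z=II)·p_II) / (P(Z=IV)·p_IV) = (0.30·0.35) / (0.14·0.71) = 0.105 / 0.0994 ≈ 1.0563

1.0563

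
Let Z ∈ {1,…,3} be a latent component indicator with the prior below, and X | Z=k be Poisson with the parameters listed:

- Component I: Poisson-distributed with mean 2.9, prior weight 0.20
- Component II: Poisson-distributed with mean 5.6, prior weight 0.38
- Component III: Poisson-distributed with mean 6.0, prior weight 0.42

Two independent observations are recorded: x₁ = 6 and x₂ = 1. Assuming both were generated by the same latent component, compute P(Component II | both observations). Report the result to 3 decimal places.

0.337

The responsibility of component k is π_k f_k(x) divided by Σ_j π_j f_j(x).
Since both observations come from the same component, the likelihood for component k is f_k(x₁)·f_k(x₂).
  p_I = [0.0454571] × [0.159567] = 0.00725346
  p_II = [0.158397] × [0.020708] = 0.00328009
  p_III = [0.160623] × [0.0148725] = 0.00238887
Multiply by the mixture weights:
  π_I·p_I = 0.20 × 0.00725346 = 0.00145069
  π_II·p_II = 0.38 × 0.00328009 = 0.00124643
  π_III·p_III = 0.42 × 0.00238887 = 0.00100333
Marginal: 0.00145069 + 0.00124643 + 0.00100333 = 0.00370045
P(Component II | x₁, x₂) ≈ 0.337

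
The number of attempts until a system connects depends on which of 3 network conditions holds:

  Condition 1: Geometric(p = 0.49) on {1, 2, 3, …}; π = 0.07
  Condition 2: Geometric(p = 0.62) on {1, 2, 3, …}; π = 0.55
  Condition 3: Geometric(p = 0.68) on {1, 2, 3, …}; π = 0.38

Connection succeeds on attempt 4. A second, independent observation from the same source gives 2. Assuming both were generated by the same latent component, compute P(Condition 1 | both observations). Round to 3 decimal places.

Apply Bayes' rule: the posterior for each component is proportional to its prior times its likelihood at x.
Since both observations come from the same component, the likelihood for component k is f_k(x₁)·f_k(x₂).
  f_1 = [0.49·(1−0.49)^3 = 0.49·0.132651 = 0.064999] × [0.2499] = 0.0162432
  f_2 = [0.62·(1−0.62)^3 = 0.62·0.054872 = 0.0340206] × [0.2356] = 0.00801526
  f_3 = [0.68·(1−0.68)^3 = 0.68·0.032768 = 0.0222822] × [0.2176] = 0.00484862
Unnormalised posteriors:
  P(Z=1)·f_1 = 0.07 × 0.0162432 = 0.00113703
  P(Z=2)·f_2 = 0.55 × 0.00801526 = 0.00440839
  P(Z=3)·f_3 = 0.38 × 0.00484862 = 0.00184247
Marginal: 0.00113703 + 0.00440839 + 0.00184247 = 0.0073879
P(Condition 1 | data) = 0.00113703 / 0.0073879 ≈ 0.154

0.154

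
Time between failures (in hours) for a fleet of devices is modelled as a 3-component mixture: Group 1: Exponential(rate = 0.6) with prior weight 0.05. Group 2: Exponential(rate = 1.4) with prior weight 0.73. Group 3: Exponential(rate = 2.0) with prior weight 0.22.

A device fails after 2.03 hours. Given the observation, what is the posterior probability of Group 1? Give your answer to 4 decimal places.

By Bayes' theorem, P(k | x) = P(Z=k) f_k(x) / Σ_j P(Z=j) f_j(x).
Component likelihoods at x = 2.03 hours:
  f_1 = 0.177493
  f_2 = 0.0816325
  f_3 = 0.034498
Multiply by the mixture weights:
  P(Z=1)·f_1 = 0.05 × 0.177493 = 0.00887464
  P(Z=2)·f_2 = 0.73 × 0.0816325 = 0.0595917
  P(Z=3)·f_3 = 0.22 × 0.034498 = 0.00758957
Sum: 0.00887464 + 0.0595917 + 0.00758957 = 0.0760559
P(Group 1 | the observation) ≈ 0.1167

0.1167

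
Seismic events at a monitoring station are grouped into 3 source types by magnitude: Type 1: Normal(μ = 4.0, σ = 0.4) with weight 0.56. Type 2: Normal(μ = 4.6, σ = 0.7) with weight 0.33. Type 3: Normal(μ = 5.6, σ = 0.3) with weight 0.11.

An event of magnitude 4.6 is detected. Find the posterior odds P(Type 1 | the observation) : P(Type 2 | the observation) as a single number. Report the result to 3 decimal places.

Since P(k|x) ∝ π_k f_k(x), the posterior odds are π_i f_i(x) / (π_j f_j(x)).
Normal densities:
  p_1 = 0.323794
  p_2 = 0.569918
  p_3 = 0.00514093
Odds = (0.56/0.33) × (0.323794/0.569918) = 1.69697 × 0.568142 ≈ 0.964

0.964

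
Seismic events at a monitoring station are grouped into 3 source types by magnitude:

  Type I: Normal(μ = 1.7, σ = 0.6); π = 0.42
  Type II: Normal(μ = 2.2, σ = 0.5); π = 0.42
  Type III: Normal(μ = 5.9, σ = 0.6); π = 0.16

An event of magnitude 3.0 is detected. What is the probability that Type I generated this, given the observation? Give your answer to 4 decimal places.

0.2228

Apply Bayes' rule: the posterior for each component is proportional to its prior times its likelihood at x.
Evaluate each component's likelihood at the observed value:
  p_I = 0.0635877
  p_II = 0.221842
  p_III = 5.62287e-06
Prior × likelihood for each component:
  π_I·p_I = 0.42 × 0.0635877 = 0.0267068
  π_II·p_II = 0.42 × 0.221842 = 0.0931735
  π_III·p_III = 0.16 × 5.62287e-06 = 8.99659e-07
Marginal: 0.0267068 + 0.0931735 + 8.99659e-07 = 0.119881
So the posterior for Type I is 0.0267068 / 0.119881 ≈ 0.2228.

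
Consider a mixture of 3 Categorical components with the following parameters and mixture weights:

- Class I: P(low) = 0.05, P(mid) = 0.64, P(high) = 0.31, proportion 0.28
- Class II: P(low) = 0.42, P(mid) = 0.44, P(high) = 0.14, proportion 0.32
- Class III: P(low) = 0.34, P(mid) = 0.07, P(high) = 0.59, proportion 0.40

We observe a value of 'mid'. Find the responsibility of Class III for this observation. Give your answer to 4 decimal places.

Apply Bayes' rule: the posterior for each component is proportional to its prior times its likelihood at x.
Categorical probabilities:
  L_I = 0.64
  L_II = 0.44
  L_III = 0.07
Unnormalised posteriors:
  P(Z=I)·L_I = 0.28 × 0.64 = 0.1792
  P(Z=II)·L_II = 0.32 × 0.44 = 0.1408
  P(Z=III)·L_III = 0.40 × 0.07 = 0.028
Normaliser: 0.1792 + 0.1408 + 0.028 = 0.348
So the posterior for Class III is 0.028 / 0.348 ≈ 0.0805.

0.0805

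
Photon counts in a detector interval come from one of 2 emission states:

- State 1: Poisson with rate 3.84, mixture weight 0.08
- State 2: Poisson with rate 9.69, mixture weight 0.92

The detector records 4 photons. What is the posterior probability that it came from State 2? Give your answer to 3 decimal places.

0.573

Apply Bayes' rule: the posterior for each component is proportional to its prior times its likelihood at x.
Poisson probabilities:
  p_1 = 0.194726
  p_2 = 0.0227389
Unnormalised posteriors:
  w_1·p_1 = 0.08 × 0.194726 = 0.015578
  w_2·p_2 = 0.92 × 0.0227389 = 0.0209198
Evidence: 0.015578 + 0.0209198 = 0.0364979
Responsibility of State 2: 0.0209198 / 0.0364979 ≈ 0.573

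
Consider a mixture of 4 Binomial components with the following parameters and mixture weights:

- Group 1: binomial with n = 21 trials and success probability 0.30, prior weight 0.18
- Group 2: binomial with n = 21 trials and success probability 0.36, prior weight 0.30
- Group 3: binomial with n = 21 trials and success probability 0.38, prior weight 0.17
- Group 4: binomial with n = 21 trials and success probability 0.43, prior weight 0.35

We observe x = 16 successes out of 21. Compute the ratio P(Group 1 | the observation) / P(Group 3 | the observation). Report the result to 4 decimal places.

0.0442

Posterior odds = (w_i f_i(x)) / (w_j f_j(x)); the normalising sum cancels.
Evaluate each component's likelihood at the observed value:
  f_1 = C(21,16)·0.30^16·0.70^5 = 20349·4.30467e-09·0.16807 = 1.47222e-05
  f_2 = C(21,16)·0.36^16·0.64^5 = 20349·7.95866e-08·0.107374 = 0.000173893
  f_3 = C(21,16)·0.38^16·0.62^5 = 20349·1.89033e-07·0.0916133 = 0.000352403
  f_4 = C(21,16)·0.43^16·0.57^5 = 20349·1.36614e-06·0.0601692 = 0.00167268
2.65e-06 / 5.99084e-05 ≈ 0.0442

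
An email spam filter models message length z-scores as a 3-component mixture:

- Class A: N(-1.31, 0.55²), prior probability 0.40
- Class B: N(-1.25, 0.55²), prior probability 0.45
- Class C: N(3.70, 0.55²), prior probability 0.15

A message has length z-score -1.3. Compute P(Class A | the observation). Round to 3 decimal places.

P(component k | x) = π_k·f_k(x) / marginal(x), where marginal(x) = Σ_j π_j·f_j(x).
Normal densities:
  f_A = 0.72523
  f_B = 0.722358
  f_C = 8.21286e-19
Unnormalised posteriors:
  π_A·f_A = 0.40 × 0.72523 = 0.290092
  π_B·f_B = 0.45 × 0.722358 = 0.325061
  π_C·f_C = 0.15 × 8.21286e-19 = 1.23193e-19
Normaliser: 0.290092 + 0.325061 + 1.23193e-19 = 0.615153
Responsibility of Class A: 0.290092 / 0.615153 ≈ 0.472

0.472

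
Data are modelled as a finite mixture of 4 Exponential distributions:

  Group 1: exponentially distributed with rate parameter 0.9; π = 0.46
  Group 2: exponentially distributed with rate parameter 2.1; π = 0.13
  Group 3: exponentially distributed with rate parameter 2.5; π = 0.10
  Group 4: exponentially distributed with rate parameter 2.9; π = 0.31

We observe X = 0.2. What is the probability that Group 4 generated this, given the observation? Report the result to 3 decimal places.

0.427

The responsibility of component k is w_k f_k(x) divided by Σ_j w_j f_j(x).
Exponential densities:
  p_1 = 0.751743
  p_2 = 1.3798
  p_3 = 1.51633
  p_4 = 1.62371
Prior × likelihood for each component:
  w_1·p_1 = 0.46 × 0.751743 = 0.345802
  w_2·p_2 = 0.13 × 1.3798 = 0.179374
  w_3·p_3 = 0.10 × 1.51633 = 0.151633
  w_4·p_4 = 0.31 × 1.62371 = 0.503349
Normaliser: 0.345802 + 0.179374 + 0.151633 + 0.503349 = 1.18016
P(Group 4 | the observation) ≈ 0.427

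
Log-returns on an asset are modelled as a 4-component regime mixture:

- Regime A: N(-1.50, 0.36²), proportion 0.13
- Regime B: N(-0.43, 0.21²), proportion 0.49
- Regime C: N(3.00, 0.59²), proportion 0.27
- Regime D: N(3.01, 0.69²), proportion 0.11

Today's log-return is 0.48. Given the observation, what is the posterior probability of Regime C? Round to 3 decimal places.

The responsibility of component k is π_k f_k(x) divided by Σ_j π_j f_j(x).
Evaluate each component's likelihood at the observed value:
  p_A = 2.9916e-07
  p_B = 0.000158909
  p_C = 7.38982e-05
  p_D = 0.000696044
Unnormalised posteriors:
  π_A·p_A = 0.13 × 2.9916e-07 = 3.88908e-08
  π_B·p_B = 0.49 × 0.000158909 = 7.78653e-05
  π_C·p_C = 0.27 × 7.38982e-05 = 1.99525e-05
  π_D·p_D = 0.11 × 0.000696044 = 7.65649e-05
Marginal: 3.88908e-08 + 7.78653e-05 + 1.99525e-05 + 7.65649e-05 = 0.000174422
P(Regime C | the observation) = 1.99525e-05 / 0.000174422 ≈ 0.114

0.114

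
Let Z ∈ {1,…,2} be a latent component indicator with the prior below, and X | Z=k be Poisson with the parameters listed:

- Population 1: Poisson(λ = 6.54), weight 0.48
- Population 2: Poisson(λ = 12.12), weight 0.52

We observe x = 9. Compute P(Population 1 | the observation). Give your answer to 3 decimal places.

0.487

The responsibility of component k is P(Z=k) f_k(x) divided by Σ_j P(Z=j) f_j(x).
Poisson probabilities:
  p_1 = 0.0871266
  p_2 = 0.0847445
Prior × likelihood for each component:
  P(Z=1)·p_1 = 0.48 × 0.0871266 = 0.0418208
  P(Z=2)·p_2 = 0.52 × 0.0847445 = 0.0440671
Normaliser: 0.0418208 + 0.0440671 = 0.0858879
So the posterior for Population 1 is 0.0418208 / 0.0858879 ≈ 0.487.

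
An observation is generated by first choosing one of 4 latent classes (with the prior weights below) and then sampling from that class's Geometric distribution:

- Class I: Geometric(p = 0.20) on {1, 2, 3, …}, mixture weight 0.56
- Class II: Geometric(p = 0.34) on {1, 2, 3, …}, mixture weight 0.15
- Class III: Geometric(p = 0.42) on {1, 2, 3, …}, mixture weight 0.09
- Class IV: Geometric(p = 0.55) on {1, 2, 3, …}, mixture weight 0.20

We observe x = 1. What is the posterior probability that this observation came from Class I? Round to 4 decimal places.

0.3604

P(component k | x) = π_k·f_k(x) / marginal(x), where marginal(x) = Σ_j π_j·f_j(x).
Component likelihoods at x = 1:
  L_I = 0.2
  L_II = 0.34
  L_III = 0.42
  L_IV = 0.55
Prior × likelihood for each component:
  π_I·L_I = 0.56 × 0.2 = 0.112
  π_II·L_II = 0.15 × 0.34 = 0.051
  π_III·L_III = 0.09 × 0.42 = 0.0378
  π_IV·L_IV = 0.20 × 0.55 = 0.11
Denominator: 0.112 + 0.051 + 0.0378 + 0.11 = 0.3108
P(Class I | x) = 0.112 / 0.3108 ≈ 0.3604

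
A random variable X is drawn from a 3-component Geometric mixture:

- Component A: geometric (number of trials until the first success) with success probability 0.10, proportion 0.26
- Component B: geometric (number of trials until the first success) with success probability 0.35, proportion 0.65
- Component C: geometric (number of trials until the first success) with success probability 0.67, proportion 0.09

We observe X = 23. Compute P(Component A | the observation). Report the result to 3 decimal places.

P(component k | x) = P(Z=k)·f_k(x) / marginal(x), where marginal(x) = Σ_j P(Z=j)·f_j(x).
Geometric probabilities:
  p_A = 0.10·(1−0.10)^22 = 0.10·0.0984771 = 0.00984771
  p_B = 0.35·(1−0.35)^22 = 0.35·7.65762e-05 = 2.68017e-05
  p_C = 0.67·(1−0.67)^22 = 0.67·2.5545e-11 = 1.71152e-11
Multiply by the mixture weights:
  P(Z=A)·p_A = 0.26 × 0.00984771 = 0.0025604
  P(Z=B)·p_B = 0.65 × 2.68017e-05 = 1.74211e-05
  P(Z=C)·p_C = 0.09 × 1.71152e-11 = 1.54037e-12
Evidence: 0.0025604 + 1.74211e-05 + 1.54037e-12 = 0.00257783
Responsibility of Component A: 0.0025604 / 0.00257783 ≈ 0.993

0.993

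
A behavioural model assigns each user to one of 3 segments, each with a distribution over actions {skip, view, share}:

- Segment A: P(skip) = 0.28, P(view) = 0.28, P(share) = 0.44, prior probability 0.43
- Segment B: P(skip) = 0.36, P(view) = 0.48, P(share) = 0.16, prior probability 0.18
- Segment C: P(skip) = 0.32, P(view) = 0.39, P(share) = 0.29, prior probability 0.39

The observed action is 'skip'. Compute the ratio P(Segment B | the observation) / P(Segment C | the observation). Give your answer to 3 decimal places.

The posterior odds equal the prior odds times the likelihood ratio: (P(Z=i)/P(Z=j))·(f_i(x)/f_j(x)).
Evaluate each component's likelihood at the observed value:
  L_A = 0.28
  L_B = 0.36
  L_C = 0.32
Odds = (0.18/0.39) × (0.36/0.32) = 0.461538 × 1.125 ≈ 0.519

0.519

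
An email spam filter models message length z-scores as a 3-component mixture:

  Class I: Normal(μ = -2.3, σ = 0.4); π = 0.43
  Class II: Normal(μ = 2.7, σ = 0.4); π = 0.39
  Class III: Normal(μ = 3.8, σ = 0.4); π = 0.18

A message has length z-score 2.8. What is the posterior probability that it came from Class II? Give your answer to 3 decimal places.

Apply Bayes' rule: the posterior for each component is proportional to its prior times its likelihood at x.
Normal densities:
  L_I = 4.99864e-36
  L_II = 0.96667
  L_III = 0.0438208
Prior × likelihood for each component:
  P(Z=I)·L_I = 0.43 × 4.99864e-36 = 2.14941e-36
  P(Z=II)·L_II = 0.39 × 0.96667 = 0.377001
  P(Z=III)·L_III = 0.18 × 0.0438208 = 0.00788774
Denominator: 2.14941e-36 + 0.377001 + 0.00788774 = 0.384889
So the posterior for Class II is 0.377001 / 0.384889 ≈ 0.980.

0.980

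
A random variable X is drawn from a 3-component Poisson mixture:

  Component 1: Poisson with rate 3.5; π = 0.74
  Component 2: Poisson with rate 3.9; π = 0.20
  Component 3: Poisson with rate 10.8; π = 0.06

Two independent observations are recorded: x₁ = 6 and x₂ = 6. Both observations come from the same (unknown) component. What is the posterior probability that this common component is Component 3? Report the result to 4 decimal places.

Apply Bayes' rule: the posterior for each component is proportional to its prior times its likelihood at x.
Since both observations come from the same component, the likelihood for component k is f_k(x₁)·f_k(x₂).
  L_1 = [e^(−3.5)·3.5^6/6! = 0.0770983] × [0.0770983] = 0.00594416
  L_2 = [e^(−3.9)·3.9^6/6! = 0.0989251] × [0.0989251] = 0.00978618
  L_3 = [e^(−10.8)·10.8^6/6! = 0.0449603] × [0.0449603] = 0.00202143
Multiply by the mixture weights:
  P(Z=1)·L_1 = 0.74 × 0.00594416 = 0.00439868
  P(Z=2)·L_2 = 0.20 × 0.00978618 = 0.00195724
  P(Z=3)·L_3 = 0.06 × 0.00202143 = 0.000121286
Sum: 0.00439868 + 0.00195724 + 0.000121286 = 0.0064772
Responsibility of Component 3: 0.000121286 / 0.0064772 ≈ 0.0187

0.0187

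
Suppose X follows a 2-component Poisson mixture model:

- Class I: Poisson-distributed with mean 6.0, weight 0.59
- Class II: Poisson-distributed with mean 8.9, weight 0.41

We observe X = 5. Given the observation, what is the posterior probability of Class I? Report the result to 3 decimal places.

0.785

P(component k | x) = P(Z=k)·f_k(x) / marginal(x), where marginal(x) = Σ_j P(Z=j)·f_j(x).
Evaluate each component's likelihood at the observed value:
  p_I = e^(−6.0)·6.0^5/5! = 0.160623
  p_II = e^(−8.9)·8.9^5/5! = 0.063467
Unnormalised posteriors:
  P(Z=I)·p_I = 0.59 × 0.160623 = 0.0947677
  P(Z=II)·p_II = 0.41 × 0.063467 = 0.0260215
Marginal: 0.0947677 + 0.0260215 = 0.120789
P(Class I | data) = 0.0947677 / 0.120789 ≈ 0.785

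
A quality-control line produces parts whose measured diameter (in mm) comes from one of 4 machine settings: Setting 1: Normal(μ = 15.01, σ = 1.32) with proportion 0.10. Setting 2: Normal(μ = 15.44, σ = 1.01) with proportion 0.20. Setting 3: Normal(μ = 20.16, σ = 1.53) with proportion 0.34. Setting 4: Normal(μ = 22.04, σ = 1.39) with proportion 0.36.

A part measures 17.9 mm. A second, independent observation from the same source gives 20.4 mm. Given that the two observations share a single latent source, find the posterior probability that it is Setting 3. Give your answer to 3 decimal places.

0.978

P(component k | x) = P(Z=k)·f_k(x) / marginal(x), where marginal(x) = Σ_j P(Z=j)·f_j(x).
Since both observations come from the same component, the likelihood for component k is f_k(x₁)·f_k(x₂).
  p_1 = [0.0275076] × [7.23948e-05] = 1.99141e-06
  p_2 = [0.020342] × [2.28919e-06] = 4.65666e-08
  p_3 = [0.0875842] × [0.257558] = 0.022558
  p_4 = [0.00340086] × [0.143091] = 0.000486633
Multiply by the mixture weights:
  P(Z=1)·p_1 = 0.10 × 1.99141e-06 = 1.99141e-07
  P(Z=2)·p_2 = 0.20 × 4.65666e-08 = 9.31331e-09
  P(Z=3)·p_3 = 0.34 × 0.022558 = 0.00766974
  P(Z=4)·p_4 = 0.36 × 0.000486633 = 0.000175188
Marginal: 1.99141e-07 + 9.31331e-09 + 0.00766974 + 0.000175188 = 0.00784513
P(Setting 3 | x) = 0.00766974 / 0.00784513 ≈ 0.978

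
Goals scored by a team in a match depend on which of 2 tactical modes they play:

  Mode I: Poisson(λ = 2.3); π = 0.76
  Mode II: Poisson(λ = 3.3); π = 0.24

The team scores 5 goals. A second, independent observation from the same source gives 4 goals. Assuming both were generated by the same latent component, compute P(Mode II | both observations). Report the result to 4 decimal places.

Posterior ∝ prior × likelihood, so P(k | x) ∝ π_k f_k(x); normalise over all components.
Since both observations come from the same component, the likelihood for component k is f_k(x₁)·f_k(x₂).
  p_I = [e^(−2.3)·2.3^5/5! = 0.053775] × [0.116902] = 0.00628642
  p_II = [e^(−3.3)·3.3^5/5! = 0.120286] × [0.182252] = 0.0219225
Multiply by the mixture weights:
  π_I·p_I = 0.76 × 0.00628642 = 0.00477768
  π_II·p_II = 0.24 × 0.0219225 = 0.00526139
Denominator: 0.00477768 + 0.00526139 = 0.0100391
P(Mode II | x₁, x₂) = 0.00526139 / 0.0100391 ≈ 0.5241

0.5241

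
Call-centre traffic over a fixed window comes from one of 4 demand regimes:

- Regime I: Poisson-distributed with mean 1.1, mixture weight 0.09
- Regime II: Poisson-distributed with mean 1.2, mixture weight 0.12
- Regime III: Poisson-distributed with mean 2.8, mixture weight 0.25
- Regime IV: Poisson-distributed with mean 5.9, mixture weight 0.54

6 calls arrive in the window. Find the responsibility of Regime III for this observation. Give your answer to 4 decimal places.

0.1048

Apply Bayes' rule: the posterior for each component is proportional to its prior times its likelihood at x.
Component likelihoods at x = 6 calls:
  p_I = 0.00081903
  p_II = 0.00124911
  p_III = 0.0406997
  p_IV = 0.160488
Prior × likelihood for each component:
  π_I·p_I = 0.09 × 0.00081903 = 7.37127e-05
  π_II·p_II = 0.12 × 0.00124911 = 0.000149894
  π_III·p_III = 0.25 × 0.0406997 = 0.0101749
  π_IV·p_IV = 0.54 × 0.160488 = 0.0866634
Evidence: 7.37127e-05 + 0.000149894 + 0.0101749 + 0.0866634 = 0.097062
P(Regime III | data) ≈ 0.1048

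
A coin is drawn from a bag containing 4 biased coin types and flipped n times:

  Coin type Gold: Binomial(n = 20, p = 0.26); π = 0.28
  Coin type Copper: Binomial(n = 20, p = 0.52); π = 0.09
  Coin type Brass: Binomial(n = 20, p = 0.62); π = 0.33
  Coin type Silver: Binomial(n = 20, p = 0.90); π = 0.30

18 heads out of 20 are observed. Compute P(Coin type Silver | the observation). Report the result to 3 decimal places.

0.981

P(component k | x) = P(Z=k)·f_k(x) / marginal(x), where marginal(x) = Σ_j P(Z=j)·f_j(x).
Component likelihoods at x = 18 heads out of 20:
  L_Gold = C(20,18)·0.26^18·0.74^2 = 190·2.94795e-11·0.5476 = 3.06717e-09
  L_Copper = C(20,18)·0.52^18·0.48^2 = 190·7.72788e-06·0.2304 = 0.000338296
  L_Brass = C(20,18)·0.62^18·0.38^2 = 190·0.000183253·0.1444 = 0.00502772
  L_Silver = C(20,18)·0.90^18·0.10^2 = 190·0.150095·0.01 = 0.28518
Multiply by the mixture weights:
  P(Z=Gold)·L_Gold = 0.28 × 3.06717e-09 = 8.58807e-10
  P(Z=Copper)·L_Copper = 0.09 × 0.000338296 = 3.04466e-05
  P(Z=Brass)·L_Brass = 0.33 × 0.00502772 = 0.00165915
  P(Z=Silver)·L_Silver = 0.30 × 0.28518 = 0.0855539
Evidence: 8.58807e-10 + 3.04466e-05 + 0.00165915 + 0.0855539 = 0.0872435
P(Coin type Silver | x) ≈ 0.981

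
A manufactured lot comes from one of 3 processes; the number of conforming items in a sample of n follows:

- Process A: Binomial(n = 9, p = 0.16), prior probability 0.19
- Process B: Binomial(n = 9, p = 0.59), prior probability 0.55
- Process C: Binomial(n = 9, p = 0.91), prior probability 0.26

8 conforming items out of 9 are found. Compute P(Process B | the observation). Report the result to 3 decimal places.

0.231

By Bayes' theorem, P(k | x) = w_k f_k(x) / Σ_j w_j f_j(x).
Component likelihoods at x = 8 conforming items out of 9:
  p_A = 3.247e-06
  p_B = 0.0541804
  p_C = 0.380905
Unnormalised posteriors:
  w_A·p_A = 0.19 × 3.247e-06 = 6.16929e-07
  w_B·p_B = 0.55 × 0.0541804 = 0.0297992
  w_C·p_C = 0.26 × 0.380905 = 0.0990352
Marginal: 6.16929e-07 + 0.0297992 + 0.0990352 = 0.128835
P(Process B | data) ≈ 0.231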